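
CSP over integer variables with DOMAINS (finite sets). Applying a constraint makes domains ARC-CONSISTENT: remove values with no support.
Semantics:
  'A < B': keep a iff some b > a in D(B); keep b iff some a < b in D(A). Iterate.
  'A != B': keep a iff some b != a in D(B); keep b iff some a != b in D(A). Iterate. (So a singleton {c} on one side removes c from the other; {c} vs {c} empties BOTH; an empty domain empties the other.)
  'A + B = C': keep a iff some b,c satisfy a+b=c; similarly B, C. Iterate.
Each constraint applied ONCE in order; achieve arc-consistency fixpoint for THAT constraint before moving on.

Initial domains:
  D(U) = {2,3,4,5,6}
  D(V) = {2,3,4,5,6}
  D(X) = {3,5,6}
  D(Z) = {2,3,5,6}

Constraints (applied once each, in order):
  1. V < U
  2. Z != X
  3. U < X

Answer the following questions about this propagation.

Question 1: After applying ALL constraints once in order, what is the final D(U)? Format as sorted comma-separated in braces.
Constraint 1 (V < U) on D(V)={2,3,4,5,6} D(U)={2,3,4,5,6}: V {2,3,4,5,6}->{2,3,4,5}; U {2,3,4,5,6}->{3,4,5,6}
Constraint 2 (Z != X) on D(Z)={2,3,5,6} D(X)={3,5,6}: no change
Constraint 3 (U < X) on D(U)={3,4,5,6} D(X)={3,5,6}: U {3,4,5,6}->{3,4,5}; X {3,5,6}->{5,6}
So after all 3 constraints: D(U) = {3,4,5}

Answer: {3,4,5}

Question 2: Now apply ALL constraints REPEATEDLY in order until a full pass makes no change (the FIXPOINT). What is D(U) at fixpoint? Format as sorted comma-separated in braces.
Answer: {3,4,5}

Derivation:
pass 0 (initial): D(U)={2,3,4,5,6}
pass 1: U {2,3,4,5,6}->{3,4,5}; V {2,3,4,5,6}->{2,3,4,5}; X {3,5,6}->{5,6}
pass 2: V {2,3,4,5}->{2,3,4}
pass 3: no change
Fixpoint after 3 passes: D(U) = {3,4,5}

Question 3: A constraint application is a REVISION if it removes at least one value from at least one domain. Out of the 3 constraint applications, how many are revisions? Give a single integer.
Answer: 2

Derivation:
Constraint 1 (V < U) on D(V)={2,3,4,5,6} D(U)={2,3,4,5,6}: V {2,3,4,5,6}->{2,3,4,5}; U {2,3,4,5,6}->{3,4,5,6} => REVISION
Constraint 2 (Z != X) on D(Z)={2,3,5,6} D(X)={3,5,6}: no change => not a revision
Constraint 3 (U < X) on D(U)={3,4,5,6} D(X)={3,5,6}: U {3,4,5,6}->{3,4,5}; X {3,5,6}->{5,6} => REVISION
Total revisions = 2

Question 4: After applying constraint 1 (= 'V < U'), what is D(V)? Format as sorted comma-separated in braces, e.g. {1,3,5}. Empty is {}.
Constraint 1 (V < U) on D(V)={2,3,4,5,6} D(U)={2,3,4,5,6}: V {2,3,4,5,6}->{2,3,4,5}; U {2,3,4,5,6}->{3,4,5,6}
So after constraint 1: D(V) = {2,3,4,5}

Answer: {2,3,4,5}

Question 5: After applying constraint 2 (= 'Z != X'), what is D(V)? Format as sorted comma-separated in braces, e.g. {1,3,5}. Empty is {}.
Constraint 1 (V < U) on D(V)={2,3,4,5,6} D(U)={2,3,4,5,6}: V {2,3,4,5,6}->{2,3,4,5}; U {2,3,4,5,6}->{3,4,5,6}
Constraint 2 (Z != X) on D(Z)={2,3,5,6} D(X)={3,5,6}: no change
So after constraint 2: D(V) = {2,3,4,5}

Answer: {2,3,4,5}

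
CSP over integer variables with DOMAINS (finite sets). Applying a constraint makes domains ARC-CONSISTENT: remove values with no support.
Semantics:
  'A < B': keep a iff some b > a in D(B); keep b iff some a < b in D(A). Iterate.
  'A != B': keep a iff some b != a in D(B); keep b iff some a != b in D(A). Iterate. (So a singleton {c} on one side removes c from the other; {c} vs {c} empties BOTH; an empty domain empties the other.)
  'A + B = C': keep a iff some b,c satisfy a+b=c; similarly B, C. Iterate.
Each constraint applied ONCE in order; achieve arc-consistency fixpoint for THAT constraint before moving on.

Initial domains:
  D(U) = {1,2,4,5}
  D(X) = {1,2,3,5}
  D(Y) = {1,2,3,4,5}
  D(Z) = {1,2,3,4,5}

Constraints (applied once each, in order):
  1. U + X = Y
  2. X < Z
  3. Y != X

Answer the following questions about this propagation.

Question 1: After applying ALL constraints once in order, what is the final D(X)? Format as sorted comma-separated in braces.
Constraint 1 (U + X = Y) on D(U)={1,2,4,5} D(X)={1,2,3,5} D(Y)={1,2,3,4,5}: U {1,2,4,5}->{1,2,4}; X {1,2,3,5}->{1,2,3}; Y {1,2,3,4,5}->{2,3,4,5}
Constraint 2 (X < Z) on D(X)={1,2,3} D(Z)={1,2,3,4,5}: Z {1,2,3,4,5}->{2,3,4,5}
Constraint 3 (Y != X) on D(Y)={2,3,4,5} D(X)={1,2,3}: no change
So after all 3 constraints: D(X) = {1,2,3}

Answer: {1,2,3}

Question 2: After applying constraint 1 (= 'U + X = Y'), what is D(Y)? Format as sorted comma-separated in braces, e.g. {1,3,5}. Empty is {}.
Answer: {2,3,4,5}

Derivation:
Constraint 1 (U + X = Y) on D(U)={1,2,4,5} D(X)={1,2,3,5} D(Y)={1,2,3,4,5}: U {1,2,4,5}->{1,2,4}; X {1,2,3,5}->{1,2,3}; Y {1,2,3,4,5}->{2,3,4,5}
So after constraint 1: D(Y) = {2,3,4,5}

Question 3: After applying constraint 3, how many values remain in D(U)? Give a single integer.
Answer: 3

Derivation:
Constraint 1 (U + X = Y) on D(U)={1,2,4,5} D(X)={1,2,3,5} D(Y)={1,2,3,4,5}: U {1,2,4,5}->{1,2,4}; X {1,2,3,5}->{1,2,3}; Y {1,2,3,4,5}->{2,3,4,5}
Constraint 2 (X < Z) on D(X)={1,2,3} D(Z)={1,2,3,4,5}: Z {1,2,3,4,5}->{2,3,4,5}
Constraint 3 (Y != X) on D(Y)={2,3,4,5} D(X)={1,2,3}: no change
So after constraint 3: D(U)={1,2,4}, size = 3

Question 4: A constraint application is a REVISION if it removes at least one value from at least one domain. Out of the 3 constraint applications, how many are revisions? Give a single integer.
Answer: 2

Derivation:
Constraint 1 (U + X = Y) on D(U)={1,2,4,5} D(X)={1,2,3,5} D(Y)={1,2,3,4,5}: U {1,2,4,5}->{1,2,4}; X {1,2,3,5}->{1,2,3}; Y {1,2,3,4,5}->{2,3,4,5} => REVISION
Constraint 2 (X < Z) on D(X)={1,2,3} D(Z)={1,2,3,4,5}: Z {1,2,3,4,5}->{2,3,4,5} => REVISION
Constraint 3 (Y != X) on D(Y)={2,3,4,5} D(X)={1,2,3}: no change => not a revision
Total revisions = 2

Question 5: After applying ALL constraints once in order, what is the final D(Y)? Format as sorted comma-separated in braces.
Answer: {2,3,4,5}

Derivation:
Constraint 1 (U + X = Y) on D(U)={1,2,4,5} D(X)={1,2,3,5} D(Y)={1,2,3,4,5}: U {1,2,4,5}->{1,2,4}; X {1,2,3,5}->{1,2,3}; Y {1,2,3,4,5}->{2,3,4,5}
Constraint 2 (X < Z) on D(X)={1,2,3} D(Z)={1,2,3,4,5}: Z {1,2,3,4,5}->{2,3,4,5}
Constraint 3 (Y != X) on D(Y)={2,3,4,5} D(X)={1,2,3}: no change
So after all 3 constraints: D(Y) = {2,3,4,5}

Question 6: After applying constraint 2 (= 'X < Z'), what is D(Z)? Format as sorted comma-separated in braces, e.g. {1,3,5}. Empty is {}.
Answer: {2,3,4,5}

Derivation:
Constraint 1 (U + X = Y) on D(U)={1,2,4,5} D(X)={1,2,3,5} D(Y)={1,2,3,4,5}: U {1,2,4,5}->{1,2,4}; X {1,2,3,5}->{1,2,3}; Y {1,2,3,4,5}->{2,3,4,5}
Constraint 2 (X < Z) on D(X)={1,2,3} D(Z)={1,2,3,4,5}: Z {1,2,3,4,5}->{2,3,4,5}
So after constraint 2: D(Z) = {2,3,4,5}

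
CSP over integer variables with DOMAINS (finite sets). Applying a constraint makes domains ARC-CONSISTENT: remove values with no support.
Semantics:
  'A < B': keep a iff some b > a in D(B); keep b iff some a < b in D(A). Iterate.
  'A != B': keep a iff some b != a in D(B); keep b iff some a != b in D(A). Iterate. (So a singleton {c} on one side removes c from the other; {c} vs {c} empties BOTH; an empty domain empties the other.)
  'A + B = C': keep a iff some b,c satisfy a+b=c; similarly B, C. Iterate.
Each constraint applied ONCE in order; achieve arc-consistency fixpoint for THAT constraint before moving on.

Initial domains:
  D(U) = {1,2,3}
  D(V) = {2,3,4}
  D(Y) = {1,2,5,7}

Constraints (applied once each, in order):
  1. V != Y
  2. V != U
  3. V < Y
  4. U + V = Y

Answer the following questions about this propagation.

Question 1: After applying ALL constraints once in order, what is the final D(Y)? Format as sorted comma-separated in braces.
Answer: {5,7}

Derivation:
Constraint 1 (V != Y) on D(V)={2,3,4} D(Y)={1,2,5,7}: no change
Constraint 2 (V != U) on D(V)={2,3,4} D(U)={1,2,3}: no change
Constraint 3 (V < Y) on D(V)={2,3,4} D(Y)={1,2,5,7}: Y {1,2,5,7}->{5,7}
Constraint 4 (U + V = Y) on D(U)={1,2,3} D(V)={2,3,4} D(Y)={5,7}: no change
So after all 4 constraints: D(Y) = {5,7}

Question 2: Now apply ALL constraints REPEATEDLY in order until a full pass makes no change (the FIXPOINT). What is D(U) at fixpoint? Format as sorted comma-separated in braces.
Answer: {1,2,3}

Derivation:
pass 0 (initial): D(U)={1,2,3}
pass 1: Y {1,2,5,7}->{5,7}
pass 2: no change
Fixpoint after 2 passes: D(U) = {1,2,3}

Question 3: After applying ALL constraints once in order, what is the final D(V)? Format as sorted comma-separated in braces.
Answer: {2,3,4}

Derivation:
Constraint 1 (V != Y) on D(V)={2,3,4} D(Y)={1,2,5,7}: no change
Constraint 2 (V != U) on D(V)={2,3,4} D(U)={1,2,3}: no change
Constraint 3 (V < Y) on D(V)={2,3,4} D(Y)={1,2,5,7}: Y {1,2,5,7}->{5,7}
Constraint 4 (U + V = Y) on D(U)={1,2,3} D(V)={2,3,4} D(Y)={5,7}: no change
So after all 4 constraints: D(V) = {2,3,4}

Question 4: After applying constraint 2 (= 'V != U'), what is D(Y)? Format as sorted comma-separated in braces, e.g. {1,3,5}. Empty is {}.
Constraint 1 (V != Y) on D(V)={2,3,4} D(Y)={1,2,5,7}: no change
Constraint 2 (V != U) on D(V)={2,3,4} D(U)={1,2,3}: no change
So after constraint 2: D(Y) = {1,2,5,7}

Answer: {1,2,5,7}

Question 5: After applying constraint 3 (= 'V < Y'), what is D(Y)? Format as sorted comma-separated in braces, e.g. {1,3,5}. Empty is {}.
Constraint 1 (V != Y) on D(V)={2,3,4} D(Y)={1,2,5,7}: no change
Constraint 2 (V != U) on D(V)={2,3,4} D(U)={1,2,3}: no change
Constraint 3 (V < Y) on D(V)={2,3,4} D(Y)={1,2,5,7}: Y {1,2,5,7}->{5,7}
So after constraint 3: D(Y) = {5,7}

Answer: {5,7}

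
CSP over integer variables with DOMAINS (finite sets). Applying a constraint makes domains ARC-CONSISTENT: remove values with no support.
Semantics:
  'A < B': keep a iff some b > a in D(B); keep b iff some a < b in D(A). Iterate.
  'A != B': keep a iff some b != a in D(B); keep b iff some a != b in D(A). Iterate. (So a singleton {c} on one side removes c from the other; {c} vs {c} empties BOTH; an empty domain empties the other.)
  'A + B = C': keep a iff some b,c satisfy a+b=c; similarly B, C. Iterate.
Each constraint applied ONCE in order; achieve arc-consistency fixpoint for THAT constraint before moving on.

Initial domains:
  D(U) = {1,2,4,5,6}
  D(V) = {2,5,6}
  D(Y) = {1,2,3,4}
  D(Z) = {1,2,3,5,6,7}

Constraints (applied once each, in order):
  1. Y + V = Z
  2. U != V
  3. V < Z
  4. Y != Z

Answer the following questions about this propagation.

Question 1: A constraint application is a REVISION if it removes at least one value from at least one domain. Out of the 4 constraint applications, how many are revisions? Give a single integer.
Constraint 1 (Y + V = Z) on D(Y)={1,2,3,4} D(V)={2,5,6} D(Z)={1,2,3,5,6,7}: Z {1,2,3,5,6,7}->{3,5,6,7} => REVISION
Constraint 2 (U != V) on D(U)={1,2,4,5,6} D(V)={2,5,6}: no change => not a revision
Constraint 3 (V < Z) on D(V)={2,5,6} D(Z)={3,5,6,7}: no change => not a revision
Constraint 4 (Y != Z) on D(Y)={1,2,3,4} D(Z)={3,5,6,7}: no change => not a revision
Total revisions = 1

Answer: 1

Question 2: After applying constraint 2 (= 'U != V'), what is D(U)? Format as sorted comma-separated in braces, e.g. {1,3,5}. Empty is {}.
Constraint 1 (Y + V = Z) on D(Y)={1,2,3,4} D(V)={2,5,6} D(Z)={1,2,3,5,6,7}: Z {1,2,3,5,6,7}->{3,5,6,7}
Constraint 2 (U != V) on D(U)={1,2,4,5,6} D(V)={2,5,6}: no change
So after constraint 2: D(U) = {1,2,4,5,6}

Answer: {1,2,4,5,6}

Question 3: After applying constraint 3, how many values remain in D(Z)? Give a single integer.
Answer: 4

Derivation:
Constraint 1 (Y + V = Z) on D(Y)={1,2,3,4} D(V)={2,5,6} D(Z)={1,2,3,5,6,7}: Z {1,2,3,5,6,7}->{3,5,6,7}
Constraint 2 (U != V) on D(U)={1,2,4,5,6} D(V)={2,5,6}: no change
Constraint 3 (V < Z) on D(V)={2,5,6} D(Z)={3,5,6,7}: no change
So after constraint 3: D(Z)={3,5,6,7}, size = 4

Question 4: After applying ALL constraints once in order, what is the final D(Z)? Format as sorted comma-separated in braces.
Constraint 1 (Y + V = Z) on D(Y)={1,2,3,4} D(V)={2,5,6} D(Z)={1,2,3,5,6,7}: Z {1,2,3,5,6,7}->{3,5,6,7}
Constraint 2 (U != V) on D(U)={1,2,4,5,6} D(V)={2,5,6}: no change
Constraint 3 (V < Z) on D(V)={2,5,6} D(Z)={3,5,6,7}: no change
Constraint 4 (Y != Z) on D(Y)={1,2,3,4} D(Z)={3,5,6,7}: no change
So after all 4 constraints: D(Z) = {3,5,6,7}

Answer: {3,5,6,7}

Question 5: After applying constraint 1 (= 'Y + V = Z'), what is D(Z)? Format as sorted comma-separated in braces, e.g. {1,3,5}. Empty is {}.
Constraint 1 (Y + V = Z) on D(Y)={1,2,3,4} D(V)={2,5,6} D(Z)={1,2,3,5,6,7}: Z {1,2,3,5,6,7}->{3,5,6,7}
So after constraint 1: D(Z) = {3,5,6,7}

Answer: {3,5,6,7}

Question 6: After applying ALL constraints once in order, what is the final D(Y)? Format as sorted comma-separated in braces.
Constraint 1 (Y + V = Z) on D(Y)={1,2,3,4} D(V)={2,5,6} D(Z)={1,2,3,5,6,7}: Z {1,2,3,5,6,7}->{3,5,6,7}
Constraint 2 (U != V) on D(U)={1,2,4,5,6} D(V)={2,5,6}: no change
Constraint 3 (V < Z) on D(V)={2,5,6} D(Z)={3,5,6,7}: no change
Constraint 4 (Y != Z) on D(Y)={1,2,3,4} D(Z)={3,5,6,7}: no change
So after all 4 constraints: D(Y) = {1,2,3,4}

Answer: {1,2,3,4}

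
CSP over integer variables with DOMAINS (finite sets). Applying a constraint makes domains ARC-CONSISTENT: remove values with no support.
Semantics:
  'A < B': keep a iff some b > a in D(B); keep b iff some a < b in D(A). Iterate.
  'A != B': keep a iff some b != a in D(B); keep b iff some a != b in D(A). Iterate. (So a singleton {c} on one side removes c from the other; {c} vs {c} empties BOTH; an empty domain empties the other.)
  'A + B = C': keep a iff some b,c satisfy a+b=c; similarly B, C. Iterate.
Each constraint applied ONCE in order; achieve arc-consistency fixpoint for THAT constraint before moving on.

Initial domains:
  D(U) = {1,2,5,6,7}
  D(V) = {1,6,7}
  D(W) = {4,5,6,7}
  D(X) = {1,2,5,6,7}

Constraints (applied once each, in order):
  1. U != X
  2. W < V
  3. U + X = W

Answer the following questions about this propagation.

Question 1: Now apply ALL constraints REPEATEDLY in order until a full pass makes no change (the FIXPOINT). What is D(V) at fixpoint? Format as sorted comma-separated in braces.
Answer: {6,7}

Derivation:
pass 0 (initial): D(V)={1,6,7}
pass 1: U {1,2,5,6,7}->{1,2,5}; V {1,6,7}->{6,7}; W {4,5,6,7}->{4,6}; X {1,2,5,6,7}->{1,2,5}
pass 2: no change
Fixpoint after 2 passes: D(V) = {6,7}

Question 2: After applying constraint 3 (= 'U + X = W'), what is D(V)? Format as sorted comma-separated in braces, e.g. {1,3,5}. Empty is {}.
Constraint 1 (U != X) on D(U)={1,2,5,6,7} D(X)={1,2,5,6,7}: no change
Constraint 2 (W < V) on D(W)={4,5,6,7} D(V)={1,6,7}: W {4,5,6,7}->{4,5,6}; V {1,6,7}->{6,7}
Constraint 3 (U + X = W) on D(U)={1,2,5,6,7} D(X)={1,2,5,6,7} D(W)={4,5,6}: U {1,2,5,6,7}->{1,2,5}; X {1,2,5,6,7}->{1,2,5}; W {4,5,6}->{4,6}
So after constraint 3: D(V) = {6,7}

Answer: {6,7}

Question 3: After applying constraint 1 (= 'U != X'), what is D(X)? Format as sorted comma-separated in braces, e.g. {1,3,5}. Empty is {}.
Constraint 1 (U != X) on D(U)={1,2,5,6,7} D(X)={1,2,5,6,7}: no change
So after constraint 1: D(X) = {1,2,5,6,7}

Answer: {1,2,5,6,7}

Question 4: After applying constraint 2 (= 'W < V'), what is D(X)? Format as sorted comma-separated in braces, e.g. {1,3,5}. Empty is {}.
Constraint 1 (U != X) on D(U)={1,2,5,6,7} D(X)={1,2,5,6,7}: no change
Constraint 2 (W < V) on D(W)={4,5,6,7} D(V)={1,6,7}: W {4,5,6,7}->{4,5,6}; V {1,6,7}->{6,7}
So after constraint 2: D(X) = {1,2,5,6,7}

Answer: {1,2,5,6,7}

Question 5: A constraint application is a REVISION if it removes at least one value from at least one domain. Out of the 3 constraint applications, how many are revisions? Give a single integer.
Answer: 2

Derivation:
Constraint 1 (U != X) on D(U)={1,2,5,6,7} D(X)={1,2,5,6,7}: no change => not a revision
Constraint 2 (W < V) on D(W)={4,5,6,7} D(V)={1,6,7}: W {4,5,6,7}->{4,5,6}; V {1,6,7}->{6,7} => REVISION
Constraint 3 (U + X = W) on D(U)={1,2,5,6,7} D(X)={1,2,5,6,7} D(W)={4,5,6}: U {1,2,5,6,7}->{1,2,5}; X {1,2,5,6,7}->{1,2,5}; W {4,5,6}->{4,6} => REVISION
Total revisions = 2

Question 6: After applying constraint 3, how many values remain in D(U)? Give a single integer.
Answer: 3

Derivation:
Constraint 1 (U != X) on D(U)={1,2,5,6,7} D(X)={1,2,5,6,7}: no change
Constraint 2 (W < V) on D(W)={4,5,6,7} D(V)={1,6,7}: W {4,5,6,7}->{4,5,6}; V {1,6,7}->{6,7}
Constraint 3 (U + X = W) on D(U)={1,2,5,6,7} D(X)={1,2,5,6,7} D(W)={4,5,6}: U {1,2,5,6,7}->{1,2,5}; X {1,2,5,6,7}->{1,2,5}; W {4,5,6}->{4,6}
So after constraint 3: D(U)={1,2,5}, size = 3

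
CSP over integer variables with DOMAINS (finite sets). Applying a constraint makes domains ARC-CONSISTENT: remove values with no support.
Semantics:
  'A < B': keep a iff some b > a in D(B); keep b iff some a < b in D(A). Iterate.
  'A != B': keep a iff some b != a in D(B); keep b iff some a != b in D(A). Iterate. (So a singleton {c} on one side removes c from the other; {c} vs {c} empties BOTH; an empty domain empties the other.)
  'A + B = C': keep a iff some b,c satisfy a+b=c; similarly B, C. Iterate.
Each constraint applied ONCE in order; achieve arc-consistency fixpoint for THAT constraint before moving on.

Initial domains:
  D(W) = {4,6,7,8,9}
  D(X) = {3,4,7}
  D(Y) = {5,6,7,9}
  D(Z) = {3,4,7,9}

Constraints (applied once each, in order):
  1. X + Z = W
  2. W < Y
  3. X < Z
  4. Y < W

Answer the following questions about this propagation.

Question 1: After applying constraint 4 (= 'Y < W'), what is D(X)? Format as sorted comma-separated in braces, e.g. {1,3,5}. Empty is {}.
Answer: {3}

Derivation:
Constraint 1 (X + Z = W) on D(X)={3,4,7} D(Z)={3,4,7,9} D(W)={4,6,7,8,9}: X {3,4,7}->{3,4}; Z {3,4,7,9}->{3,4}; W {4,6,7,8,9}->{6,7,8}
Constraint 2 (W < Y) on D(W)={6,7,8} D(Y)={5,6,7,9}: Y {5,6,7,9}->{7,9}
Constraint 3 (X < Z) on D(X)={3,4} D(Z)={3,4}: X {3,4}->{3}; Z {3,4}->{4}
Constraint 4 (Y < W) on D(Y)={7,9} D(W)={6,7,8}: Y {7,9}->{7}; W {6,7,8}->{8}
So after constraint 4: D(X) = {3}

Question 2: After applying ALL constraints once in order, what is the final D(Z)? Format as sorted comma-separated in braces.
Constraint 1 (X + Z = W) on D(X)={3,4,7} D(Z)={3,4,7,9} D(W)={4,6,7,8,9}: X {3,4,7}->{3,4}; Z {3,4,7,9}->{3,4}; W {4,6,7,8,9}->{6,7,8}
Constraint 2 (W < Y) on D(W)={6,7,8} D(Y)={5,6,7,9}: Y {5,6,7,9}->{7,9}
Constraint 3 (X < Z) on D(X)={3,4} D(Z)={3,4}: X {3,4}->{3}; Z {3,4}->{4}
Constraint 4 (Y < W) on D(Y)={7,9} D(W)={6,7,8}: Y {7,9}->{7}; W {6,7,8}->{8}
So after all 4 constraints: D(Z) = {4}

Answer: {4}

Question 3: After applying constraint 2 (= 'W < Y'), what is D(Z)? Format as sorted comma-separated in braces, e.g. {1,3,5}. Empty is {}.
Answer: {3,4}

Derivation:
Constraint 1 (X + Z = W) on D(X)={3,4,7} D(Z)={3,4,7,9} D(W)={4,6,7,8,9}: X {3,4,7}->{3,4}; Z {3,4,7,9}->{3,4}; W {4,6,7,8,9}->{6,7,8}
Constraint 2 (W < Y) on D(W)={6,7,8} D(Y)={5,6,7,9}: Y {5,6,7,9}->{7,9}
So after constraint 2: D(Z) = {3,4}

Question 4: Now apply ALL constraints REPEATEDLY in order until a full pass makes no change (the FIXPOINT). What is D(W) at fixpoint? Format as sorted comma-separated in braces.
Answer: {}

Derivation:
pass 0 (initial): D(W)={4,6,7,8,9}
pass 1: W {4,6,7,8,9}->{8}; X {3,4,7}->{3}; Y {5,6,7,9}->{7}; Z {3,4,7,9}->{4}
pass 2: W {8}->{}; X {3}->{}; Y {7}->{}; Z {4}->{}
pass 3: no change
Fixpoint after 3 passes: D(W) = {}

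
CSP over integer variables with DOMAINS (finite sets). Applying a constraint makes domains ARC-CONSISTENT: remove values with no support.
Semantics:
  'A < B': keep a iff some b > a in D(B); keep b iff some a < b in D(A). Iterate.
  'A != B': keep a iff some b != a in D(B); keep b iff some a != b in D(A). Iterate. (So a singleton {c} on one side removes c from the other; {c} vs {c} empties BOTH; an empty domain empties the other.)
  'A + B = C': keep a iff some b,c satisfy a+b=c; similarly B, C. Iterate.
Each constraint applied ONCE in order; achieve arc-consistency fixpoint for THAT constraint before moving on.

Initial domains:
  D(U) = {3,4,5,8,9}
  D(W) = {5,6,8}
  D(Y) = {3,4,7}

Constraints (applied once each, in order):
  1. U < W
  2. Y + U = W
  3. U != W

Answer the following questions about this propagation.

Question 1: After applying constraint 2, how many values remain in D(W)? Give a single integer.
Answer: 2

Derivation:
Constraint 1 (U < W) on D(U)={3,4,5,8,9} D(W)={5,6,8}: U {3,4,5,8,9}->{3,4,5}
Constraint 2 (Y + U = W) on D(Y)={3,4,7} D(U)={3,4,5} D(W)={5,6,8}: Y {3,4,7}->{3,4}; W {5,6,8}->{6,8}
So after constraint 2: D(W)={6,8}, size = 2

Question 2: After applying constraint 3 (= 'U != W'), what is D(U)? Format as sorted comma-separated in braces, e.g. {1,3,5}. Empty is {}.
Answer: {3,4,5}

Derivation:
Constraint 1 (U < W) on D(U)={3,4,5,8,9} D(W)={5,6,8}: U {3,4,5,8,9}->{3,4,5}
Constraint 2 (Y + U = W) on D(Y)={3,4,7} D(U)={3,4,5} D(W)={5,6,8}: Y {3,4,7}->{3,4}; W {5,6,8}->{6,8}
Constraint 3 (U != W) on D(U)={3,4,5} D(W)={6,8}: no change
So after constraint 3: D(U) = {3,4,5}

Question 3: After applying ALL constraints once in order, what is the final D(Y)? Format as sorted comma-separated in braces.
Answer: {3,4}

Derivation:
Constraint 1 (U < W) on D(U)={3,4,5,8,9} D(W)={5,6,8}: U {3,4,5,8,9}->{3,4,5}
Constraint 2 (Y + U = W) on D(Y)={3,4,7} D(U)={3,4,5} D(W)={5,6,8}: Y {3,4,7}->{3,4}; W {5,6,8}->{6,8}
Constraint 3 (U != W) on D(U)={3,4,5} D(W)={6,8}: no change
So after all 3 constraints: D(Y) = {3,4}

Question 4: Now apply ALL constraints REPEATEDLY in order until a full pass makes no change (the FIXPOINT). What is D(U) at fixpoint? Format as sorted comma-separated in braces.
pass 0 (initial): D(U)={3,4,5,8,9}
pass 1: U {3,4,5,8,9}->{3,4,5}; W {5,6,8}->{6,8}; Y {3,4,7}->{3,4}
pass 2: no change
Fixpoint after 2 passes: D(U) = {3,4,5}

Answer: {3,4,5}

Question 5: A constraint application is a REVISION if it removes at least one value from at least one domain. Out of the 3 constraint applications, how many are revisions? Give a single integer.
Constraint 1 (U < W) on D(U)={3,4,5,8,9} D(W)={5,6,8}: U {3,4,5,8,9}->{3,4,5} => REVISION
Constraint 2 (Y + U = W) on D(Y)={3,4,7} D(U)={3,4,5} D(W)={5,6,8}: Y {3,4,7}->{3,4}; W {5,6,8}->{6,8} => REVISION
Constraint 3 (U != W) on D(U)={3,4,5} D(W)={6,8}: no change => not a revision
Total revisions = 2

Answer: 2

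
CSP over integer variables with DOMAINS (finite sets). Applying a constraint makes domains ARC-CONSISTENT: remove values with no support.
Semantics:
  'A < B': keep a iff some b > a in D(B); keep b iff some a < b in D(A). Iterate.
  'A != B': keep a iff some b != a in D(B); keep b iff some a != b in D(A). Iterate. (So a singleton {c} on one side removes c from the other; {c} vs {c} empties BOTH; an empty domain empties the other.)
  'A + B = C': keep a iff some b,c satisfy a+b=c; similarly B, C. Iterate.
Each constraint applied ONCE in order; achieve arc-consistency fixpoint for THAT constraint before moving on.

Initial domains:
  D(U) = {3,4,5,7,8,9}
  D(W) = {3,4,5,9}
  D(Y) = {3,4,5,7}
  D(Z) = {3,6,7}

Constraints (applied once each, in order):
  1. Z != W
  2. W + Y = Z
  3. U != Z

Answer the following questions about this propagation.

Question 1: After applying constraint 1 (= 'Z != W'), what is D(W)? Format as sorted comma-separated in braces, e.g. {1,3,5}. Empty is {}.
Answer: {3,4,5,9}

Derivation:
Constraint 1 (Z != W) on D(Z)={3,6,7} D(W)={3,4,5,9}: no change
So after constraint 1: D(W) = {3,4,5,9}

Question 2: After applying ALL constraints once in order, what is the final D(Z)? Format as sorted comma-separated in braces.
Constraint 1 (Z != W) on D(Z)={3,6,7} D(W)={3,4,5,9}: no change
Constraint 2 (W + Y = Z) on D(W)={3,4,5,9} D(Y)={3,4,5,7} D(Z)={3,6,7}: W {3,4,5,9}->{3,4}; Y {3,4,5,7}->{3,4}; Z {3,6,7}->{6,7}
Constraint 3 (U != Z) on D(U)={3,4,5,7,8,9} D(Z)={6,7}: no change
So after all 3 constraints: D(Z) = {6,7}

Answer: {6,7}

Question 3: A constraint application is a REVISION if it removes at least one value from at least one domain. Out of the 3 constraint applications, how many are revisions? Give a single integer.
Constraint 1 (Z != W) on D(Z)={3,6,7} D(W)={3,4,5,9}: no change => not a revision
Constraint 2 (W + Y = Z) on D(W)={3,4,5,9} D(Y)={3,4,5,7} D(Z)={3,6,7}: W {3,4,5,9}->{3,4}; Y {3,4,5,7}->{3,4}; Z {3,6,7}->{6,7} => REVISION
Constraint 3 (U != Z) on D(U)={3,4,5,7,8,9} D(Z)={6,7}: no change => not a revision
Total revisions = 1

Answer: 1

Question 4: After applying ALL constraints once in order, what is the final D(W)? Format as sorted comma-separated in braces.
Answer: {3,4}

Derivation:
Constraint 1 (Z != W) on D(Z)={3,6,7} D(W)={3,4,5,9}: no change
Constraint 2 (W + Y = Z) on D(W)={3,4,5,9} D(Y)={3,4,5,7} D(Z)={3,6,7}: W {3,4,5,9}->{3,4}; Y {3,4,5,7}->{3,4}; Z {3,6,7}->{6,7}
Constraint 3 (U != Z) on D(U)={3,4,5,7,8,9} D(Z)={6,7}: no change
So after all 3 constraints: D(W) = {3,4}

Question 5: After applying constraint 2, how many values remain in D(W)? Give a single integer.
Answer: 2

Derivation:
Constraint 1 (Z != W) on D(Z)={3,6,7} D(W)={3,4,5,9}: no change
Constraint 2 (W + Y = Z) on D(W)={3,4,5,9} D(Y)={3,4,5,7} D(Z)={3,6,7}: W {3,4,5,9}->{3,4}; Y {3,4,5,7}->{3,4}; Z {3,6,7}->{6,7}
So after constraint 2: D(W)={3,4}, size = 2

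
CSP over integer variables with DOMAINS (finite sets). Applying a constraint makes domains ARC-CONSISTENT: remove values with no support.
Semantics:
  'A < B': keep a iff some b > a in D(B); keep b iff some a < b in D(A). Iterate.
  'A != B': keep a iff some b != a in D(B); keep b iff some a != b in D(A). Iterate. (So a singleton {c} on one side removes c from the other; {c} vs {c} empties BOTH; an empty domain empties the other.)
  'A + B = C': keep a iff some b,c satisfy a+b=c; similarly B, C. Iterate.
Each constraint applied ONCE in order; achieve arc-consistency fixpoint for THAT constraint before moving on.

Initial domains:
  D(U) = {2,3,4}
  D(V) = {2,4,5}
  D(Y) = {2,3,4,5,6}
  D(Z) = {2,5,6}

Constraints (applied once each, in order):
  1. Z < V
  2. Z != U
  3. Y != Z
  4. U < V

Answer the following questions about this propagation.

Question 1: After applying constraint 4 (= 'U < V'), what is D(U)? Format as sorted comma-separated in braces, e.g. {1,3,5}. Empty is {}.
Answer: {3,4}

Derivation:
Constraint 1 (Z < V) on D(Z)={2,5,6} D(V)={2,4,5}: Z {2,5,6}->{2}; V {2,4,5}->{4,5}
Constraint 2 (Z != U) on D(Z)={2} D(U)={2,3,4}: U {2,3,4}->{3,4}
Constraint 3 (Y != Z) on D(Y)={2,3,4,5,6} D(Z)={2}: Y {2,3,4,5,6}->{3,4,5,6}
Constraint 4 (U < V) on D(U)={3,4} D(V)={4,5}: no change
So after constraint 4: D(U) = {3,4}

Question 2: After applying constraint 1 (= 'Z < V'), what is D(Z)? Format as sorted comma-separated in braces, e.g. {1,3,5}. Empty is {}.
Constraint 1 (Z < V) on D(Z)={2,5,6} D(V)={2,4,5}: Z {2,5,6}->{2}; V {2,4,5}->{4,5}
So after constraint 1: D(Z) = {2}

Answer: {2}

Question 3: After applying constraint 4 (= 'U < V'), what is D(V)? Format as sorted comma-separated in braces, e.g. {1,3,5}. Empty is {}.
Constraint 1 (Z < V) on D(Z)={2,5,6} D(V)={2,4,5}: Z {2,5,6}->{2}; V {2,4,5}->{4,5}
Constraint 2 (Z != U) on D(Z)={2} D(U)={2,3,4}: U {2,3,4}->{3,4}
Constraint 3 (Y != Z) on D(Y)={2,3,4,5,6} D(Z)={2}: Y {2,3,4,5,6}->{3,4,5,6}
Constraint 4 (U < V) on D(U)={3,4} D(V)={4,5}: no change
So after constraint 4: D(V) = {4,5}

Answer: {4,5}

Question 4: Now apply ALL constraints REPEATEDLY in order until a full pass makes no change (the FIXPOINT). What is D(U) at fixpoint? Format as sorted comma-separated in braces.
Answer: {3,4}

Derivation:
pass 0 (initial): D(U)={2,3,4}
pass 1: U {2,3,4}->{3,4}; V {2,4,5}->{4,5}; Y {2,3,4,5,6}->{3,4,5,6}; Z {2,5,6}->{2}
pass 2: no change
Fixpoint after 2 passes: D(U) = {3,4}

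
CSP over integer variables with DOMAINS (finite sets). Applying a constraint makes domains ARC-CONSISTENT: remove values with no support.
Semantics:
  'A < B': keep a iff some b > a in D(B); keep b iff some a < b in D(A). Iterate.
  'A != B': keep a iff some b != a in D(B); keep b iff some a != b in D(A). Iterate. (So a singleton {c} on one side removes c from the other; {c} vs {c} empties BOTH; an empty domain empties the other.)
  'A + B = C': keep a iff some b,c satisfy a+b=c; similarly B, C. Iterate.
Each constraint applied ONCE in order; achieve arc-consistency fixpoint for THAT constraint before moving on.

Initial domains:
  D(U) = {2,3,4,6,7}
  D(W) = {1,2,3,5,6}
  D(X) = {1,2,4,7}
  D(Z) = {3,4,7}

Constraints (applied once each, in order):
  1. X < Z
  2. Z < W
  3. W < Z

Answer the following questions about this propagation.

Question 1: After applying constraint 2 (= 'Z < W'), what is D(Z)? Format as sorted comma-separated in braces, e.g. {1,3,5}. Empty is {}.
Answer: {3,4}

Derivation:
Constraint 1 (X < Z) on D(X)={1,2,4,7} D(Z)={3,4,7}: X {1,2,4,7}->{1,2,4}
Constraint 2 (Z < W) on D(Z)={3,4,7} D(W)={1,2,3,5,6}: Z {3,4,7}->{3,4}; W {1,2,3,5,6}->{5,6}
So after constraint 2: D(Z) = {3,4}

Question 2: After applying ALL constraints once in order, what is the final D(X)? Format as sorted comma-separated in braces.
Constraint 1 (X < Z) on D(X)={1,2,4,7} D(Z)={3,4,7}: X {1,2,4,7}->{1,2,4}
Constraint 2 (Z < W) on D(Z)={3,4,7} D(W)={1,2,3,5,6}: Z {3,4,7}->{3,4}; W {1,2,3,5,6}->{5,6}
Constraint 3 (W < Z) on D(W)={5,6} D(Z)={3,4}: W {5,6}->{}; Z {3,4}->{}
So after all 3 constraints: D(X) = {1,2,4}

Answer: {1,2,4}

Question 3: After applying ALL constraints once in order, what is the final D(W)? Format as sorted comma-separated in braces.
Constraint 1 (X < Z) on D(X)={1,2,4,7} D(Z)={3,4,7}: X {1,2,4,7}->{1,2,4}
Constraint 2 (Z < W) on D(Z)={3,4,7} D(W)={1,2,3,5,6}: Z {3,4,7}->{3,4}; W {1,2,3,5,6}->{5,6}
Constraint 3 (W < Z) on D(W)={5,6} D(Z)={3,4}: W {5,6}->{}; Z {3,4}->{}
So after all 3 constraints: D(W) = {}

Answer: {}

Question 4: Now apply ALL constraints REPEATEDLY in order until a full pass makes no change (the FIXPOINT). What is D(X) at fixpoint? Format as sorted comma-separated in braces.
pass 0 (initial): D(X)={1,2,4,7}
pass 1: W {1,2,3,5,6}->{}; X {1,2,4,7}->{1,2,4}; Z {3,4,7}->{}
pass 2: X {1,2,4}->{}
pass 3: no change
Fixpoint after 3 passes: D(X) = {}

Answer: {}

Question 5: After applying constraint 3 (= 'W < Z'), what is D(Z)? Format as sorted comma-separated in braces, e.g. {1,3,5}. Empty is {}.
Constraint 1 (X < Z) on D(X)={1,2,4,7} D(Z)={3,4,7}: X {1,2,4,7}->{1,2,4}
Constraint 2 (Z < W) on D(Z)={3,4,7} D(W)={1,2,3,5,6}: Z {3,4,7}->{3,4}; W {1,2,3,5,6}->{5,6}
Constraint 3 (W < Z) on D(W)={5,6} D(Z)={3,4}: W {5,6}->{}; Z {3,4}->{}
So after constraint 3: D(Z) = {}

Answer: {}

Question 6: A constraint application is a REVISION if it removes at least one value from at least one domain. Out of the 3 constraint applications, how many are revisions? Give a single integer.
Answer: 3

Derivation:
Constraint 1 (X < Z) on D(X)={1,2,4,7} D(Z)={3,4,7}: X {1,2,4,7}->{1,2,4} => REVISION
Constraint 2 (Z < W) on D(Z)={3,4,7} D(W)={1,2,3,5,6}: Z {3,4,7}->{3,4}; W {1,2,3,5,6}->{5,6} => REVISION
Constraint 3 (W < Z) on D(W)={5,6} D(Z)={3,4}: W {5,6}->{}; Z {3,4}->{} => REVISION
Total revisions = 3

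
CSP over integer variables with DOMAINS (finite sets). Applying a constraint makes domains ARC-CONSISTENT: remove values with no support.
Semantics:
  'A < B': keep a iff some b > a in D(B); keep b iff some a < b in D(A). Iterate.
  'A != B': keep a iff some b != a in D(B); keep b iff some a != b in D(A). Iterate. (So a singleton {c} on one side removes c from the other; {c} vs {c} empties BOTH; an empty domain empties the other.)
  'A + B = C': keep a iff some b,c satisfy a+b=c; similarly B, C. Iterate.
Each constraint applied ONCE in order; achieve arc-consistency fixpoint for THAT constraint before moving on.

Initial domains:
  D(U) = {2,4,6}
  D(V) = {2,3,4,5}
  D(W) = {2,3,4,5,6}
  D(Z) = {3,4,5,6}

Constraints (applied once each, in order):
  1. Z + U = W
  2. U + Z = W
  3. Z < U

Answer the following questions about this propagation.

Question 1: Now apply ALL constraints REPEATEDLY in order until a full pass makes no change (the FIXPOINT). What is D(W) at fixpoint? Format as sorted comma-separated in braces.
pass 0 (initial): D(W)={2,3,4,5,6}
pass 1: U {2,4,6}->{}; W {2,3,4,5,6}->{5,6}; Z {3,4,5,6}->{}
pass 2: W {5,6}->{}
pass 3: no change
Fixpoint after 3 passes: D(W) = {}

Answer: {}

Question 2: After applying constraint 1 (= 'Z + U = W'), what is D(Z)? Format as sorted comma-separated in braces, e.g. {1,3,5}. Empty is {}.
Constraint 1 (Z + U = W) on D(Z)={3,4,5,6} D(U)={2,4,6} D(W)={2,3,4,5,6}: Z {3,4,5,6}->{3,4}; U {2,4,6}->{2}; W {2,3,4,5,6}->{5,6}
So after constraint 1: D(Z) = {3,4}

Answer: {3,4}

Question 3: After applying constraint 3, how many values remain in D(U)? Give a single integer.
Answer: 0

Derivation:
Constraint 1 (Z + U = W) on D(Z)={3,4,5,6} D(U)={2,4,6} D(W)={2,3,4,5,6}: Z {3,4,5,6}->{3,4}; U {2,4,6}->{2}; W {2,3,4,5,6}->{5,6}
Constraint 2 (U + Z = W) on D(U)={2} D(Z)={3,4} D(W)={5,6}: no change
Constraint 3 (Z < U) on D(Z)={3,4} D(U)={2}: Z {3,4}->{}; U {2}->{}
So after constraint 3: D(U)={}, size = 0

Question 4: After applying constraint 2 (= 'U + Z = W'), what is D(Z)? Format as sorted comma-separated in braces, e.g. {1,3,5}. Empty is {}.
Answer: {3,4}

Derivation:
Constraint 1 (Z + U = W) on D(Z)={3,4,5,6} D(U)={2,4,6} D(W)={2,3,4,5,6}: Z {3,4,5,6}->{3,4}; U {2,4,6}->{2}; W {2,3,4,5,6}->{5,6}
Constraint 2 (U + Z = W) on D(U)={2} D(Z)={3,4} D(W)={5,6}: no change
So after constraint 2: D(Z) = {3,4}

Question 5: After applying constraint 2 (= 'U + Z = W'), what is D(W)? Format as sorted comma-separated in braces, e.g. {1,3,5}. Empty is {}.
Answer: {5,6}

Derivation:
Constraint 1 (Z + U = W) on D(Z)={3,4,5,6} D(U)={2,4,6} D(W)={2,3,4,5,6}: Z {3,4,5,6}->{3,4}; U {2,4,6}->{2}; W {2,3,4,5,6}->{5,6}
Constraint 2 (U + Z = W) on D(U)={2} D(Z)={3,4} D(W)={5,6}: no change
So after constraint 2: D(W) = {5,6}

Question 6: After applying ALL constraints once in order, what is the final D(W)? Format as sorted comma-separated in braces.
Answer: {5,6}

Derivation:
Constraint 1 (Z + U = W) on D(Z)={3,4,5,6} D(U)={2,4,6} D(W)={2,3,4,5,6}: Z {3,4,5,6}->{3,4}; U {2,4,6}->{2}; W {2,3,4,5,6}->{5,6}
Constraint 2 (U + Z = W) on D(U)={2} D(Z)={3,4} D(W)={5,6}: no change
Constraint 3 (Z < U) on D(Z)={3,4} D(U)={2}: Z {3,4}->{}; U {2}->{}
So after all 3 constraints: D(W) = {5,6}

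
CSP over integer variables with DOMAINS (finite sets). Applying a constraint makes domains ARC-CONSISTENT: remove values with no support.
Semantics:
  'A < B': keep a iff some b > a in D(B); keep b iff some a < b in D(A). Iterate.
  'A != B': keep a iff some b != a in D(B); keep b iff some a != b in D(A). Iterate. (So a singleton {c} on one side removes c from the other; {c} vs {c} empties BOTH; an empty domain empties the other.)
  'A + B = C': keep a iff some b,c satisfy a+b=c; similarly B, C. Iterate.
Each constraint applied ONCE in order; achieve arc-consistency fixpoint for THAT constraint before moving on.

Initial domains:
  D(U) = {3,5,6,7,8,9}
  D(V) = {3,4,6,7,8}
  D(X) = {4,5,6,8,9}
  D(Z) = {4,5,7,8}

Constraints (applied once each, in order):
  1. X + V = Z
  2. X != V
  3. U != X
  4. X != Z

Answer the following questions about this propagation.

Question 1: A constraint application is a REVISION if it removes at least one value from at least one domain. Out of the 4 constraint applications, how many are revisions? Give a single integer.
Constraint 1 (X + V = Z) on D(X)={4,5,6,8,9} D(V)={3,4,6,7,8} D(Z)={4,5,7,8}: X {4,5,6,8,9}->{4,5}; V {3,4,6,7,8}->{3,4}; Z {4,5,7,8}->{7,8} => REVISION
Constraint 2 (X != V) on D(X)={4,5} D(V)={3,4}: no change => not a revision
Constraint 3 (U != X) on D(U)={3,5,6,7,8,9} D(X)={4,5}: no change => not a revision
Constraint 4 (X != Z) on D(X)={4,5} D(Z)={7,8}: no change => not a revision
Total revisions = 1

Answer: 1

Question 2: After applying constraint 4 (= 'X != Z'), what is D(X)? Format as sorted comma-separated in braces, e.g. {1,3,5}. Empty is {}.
Constraint 1 (X + V = Z) on D(X)={4,5,6,8,9} D(V)={3,4,6,7,8} D(Z)={4,5,7,8}: X {4,5,6,8,9}->{4,5}; V {3,4,6,7,8}->{3,4}; Z {4,5,7,8}->{7,8}
Constraint 2 (X != V) on D(X)={4,5} D(V)={3,4}: no change
Constraint 3 (U != X) on D(U)={3,5,6,7,8,9} D(X)={4,5}: no change
Constraint 4 (X != Z) on D(X)={4,5} D(Z)={7,8}: no change
So after constraint 4: D(X) = {4,5}

Answer: {4,5}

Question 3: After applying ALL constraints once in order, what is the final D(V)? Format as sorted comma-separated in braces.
Constraint 1 (X + V = Z) on D(X)={4,5,6,8,9} D(V)={3,4,6,7,8} D(Z)={4,5,7,8}: X {4,5,6,8,9}->{4,5}; V {3,4,6,7,8}->{3,4}; Z {4,5,7,8}->{7,8}
Constraint 2 (X != V) on D(X)={4,5} D(V)={3,4}: no change
Constraint 3 (U != X) on D(U)={3,5,6,7,8,9} D(X)={4,5}: no change
Constraint 4 (X != Z) on D(X)={4,5} D(Z)={7,8}: no change
So after all 4 constraints: D(V) = {3,4}

Answer: {3,4}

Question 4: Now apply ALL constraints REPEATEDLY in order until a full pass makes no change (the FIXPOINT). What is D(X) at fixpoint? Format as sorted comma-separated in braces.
pass 0 (initial): D(X)={4,5,6,8,9}
pass 1: V {3,4,6,7,8}->{3,4}; X {4,5,6,8,9}->{4,5}; Z {4,5,7,8}->{7,8}
pass 2: no change
Fixpoint after 2 passes: D(X) = {4,5}

Answer: {4,5}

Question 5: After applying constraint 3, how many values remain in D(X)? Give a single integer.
Answer: 2

Derivation:
Constraint 1 (X + V = Z) on D(X)={4,5,6,8,9} D(V)={3,4,6,7,8} D(Z)={4,5,7,8}: X {4,5,6,8,9}->{4,5}; V {3,4,6,7,8}->{3,4}; Z {4,5,7,8}->{7,8}
Constraint 2 (X != V) on D(X)={4,5} D(V)={3,4}: no change
Constraint 3 (U != X) on D(U)={3,5,6,7,8,9} D(X)={4,5}: no change
So after constraint 3: D(X)={4,5}, size = 2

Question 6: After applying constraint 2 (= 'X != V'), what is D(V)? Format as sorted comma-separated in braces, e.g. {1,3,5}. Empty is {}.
Answer: {3,4}

Derivation:
Constraint 1 (X + V = Z) on D(X)={4,5,6,8,9} D(V)={3,4,6,7,8} D(Z)={4,5,7,8}: X {4,5,6,8,9}->{4,5}; V {3,4,6,7,8}->{3,4}; Z {4,5,7,8}->{7,8}
Constraint 2 (X != V) on D(X)={4,5} D(V)={3,4}: no change
So after constraint 2: D(V) = {3,4}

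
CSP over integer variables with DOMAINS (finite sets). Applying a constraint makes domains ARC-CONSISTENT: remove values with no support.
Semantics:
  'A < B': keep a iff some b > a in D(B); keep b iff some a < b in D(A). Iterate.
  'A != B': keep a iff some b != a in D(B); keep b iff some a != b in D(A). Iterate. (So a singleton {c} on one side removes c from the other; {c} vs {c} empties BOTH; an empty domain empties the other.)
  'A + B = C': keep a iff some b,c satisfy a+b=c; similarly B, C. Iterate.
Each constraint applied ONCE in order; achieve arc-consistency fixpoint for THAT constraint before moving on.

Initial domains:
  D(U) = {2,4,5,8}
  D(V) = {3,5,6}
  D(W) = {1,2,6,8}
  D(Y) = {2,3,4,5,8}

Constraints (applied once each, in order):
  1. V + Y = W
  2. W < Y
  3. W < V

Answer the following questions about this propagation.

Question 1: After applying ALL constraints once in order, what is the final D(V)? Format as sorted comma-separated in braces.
Constraint 1 (V + Y = W) on D(V)={3,5,6} D(Y)={2,3,4,5,8} D(W)={1,2,6,8}: Y {2,3,4,5,8}->{2,3,5}; W {1,2,6,8}->{6,8}
Constraint 2 (W < Y) on D(W)={6,8} D(Y)={2,3,5}: W {6,8}->{}; Y {2,3,5}->{}
Constraint 3 (W < V) on D(W)={} D(V)={3,5,6}: V {3,5,6}->{}
So after all 3 constraints: D(V) = {}

Answer: {}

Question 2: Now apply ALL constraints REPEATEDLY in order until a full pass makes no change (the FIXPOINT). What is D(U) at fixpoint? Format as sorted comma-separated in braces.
pass 0 (initial): D(U)={2,4,5,8}
pass 1: V {3,5,6}->{}; W {1,2,6,8}->{}; Y {2,3,4,5,8}->{}
pass 2: no change
Fixpoint after 2 passes: D(U) = {2,4,5,8}

Answer: {2,4,5,8}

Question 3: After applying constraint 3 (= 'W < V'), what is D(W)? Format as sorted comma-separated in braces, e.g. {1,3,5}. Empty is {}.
Answer: {}

Derivation:
Constraint 1 (V + Y = W) on D(V)={3,5,6} D(Y)={2,3,4,5,8} D(W)={1,2,6,8}: Y {2,3,4,5,8}->{2,3,5}; W {1,2,6,8}->{6,8}
Constraint 2 (W < Y) on D(W)={6,8} D(Y)={2,3,5}: W {6,8}->{}; Y {2,3,5}->{}
Constraint 3 (W < V) on D(W)={} D(V)={3,5,6}: V {3,5,6}->{}
So after constraint 3: D(W) = {}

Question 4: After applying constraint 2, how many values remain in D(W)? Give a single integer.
Constraint 1 (V + Y = W) on D(V)={3,5,6} D(Y)={2,3,4,5,8} D(W)={1,2,6,8}: Y {2,3,4,5,8}->{2,3,5}; W {1,2,6,8}->{6,8}
Constraint 2 (W < Y) on D(W)={6,8} D(Y)={2,3,5}: W {6,8}->{}; Y {2,3,5}->{}
So after constraint 2: D(W)={}, size = 0

Answer: 0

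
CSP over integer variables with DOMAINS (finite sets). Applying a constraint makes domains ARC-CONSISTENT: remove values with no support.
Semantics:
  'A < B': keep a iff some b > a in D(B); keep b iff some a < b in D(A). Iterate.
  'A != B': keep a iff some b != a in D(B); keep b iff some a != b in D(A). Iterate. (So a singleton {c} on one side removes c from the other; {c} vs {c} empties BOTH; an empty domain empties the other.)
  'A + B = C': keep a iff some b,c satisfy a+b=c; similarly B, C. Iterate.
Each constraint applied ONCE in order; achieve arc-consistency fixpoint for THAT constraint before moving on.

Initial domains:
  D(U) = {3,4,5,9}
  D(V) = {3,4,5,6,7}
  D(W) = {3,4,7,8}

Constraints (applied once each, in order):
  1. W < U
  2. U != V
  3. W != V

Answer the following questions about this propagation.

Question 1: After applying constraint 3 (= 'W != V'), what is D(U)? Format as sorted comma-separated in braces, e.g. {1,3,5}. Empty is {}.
Constraint 1 (W < U) on D(W)={3,4,7,8} D(U)={3,4,5,9}: U {3,4,5,9}->{4,5,9}
Constraint 2 (U != V) on D(U)={4,5,9} D(V)={3,4,5,6,7}: no change
Constraint 3 (W != V) on D(W)={3,4,7,8} D(V)={3,4,5,6,7}: no change
So after constraint 3: D(U) = {4,5,9}

Answer: {4,5,9}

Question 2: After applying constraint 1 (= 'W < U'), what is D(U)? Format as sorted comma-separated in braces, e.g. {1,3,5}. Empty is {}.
Constraint 1 (W < U) on D(W)={3,4,7,8} D(U)={3,4,5,9}: U {3,4,5,9}->{4,5,9}
So after constraint 1: D(U) = {4,5,9}

Answer: {4,5,9}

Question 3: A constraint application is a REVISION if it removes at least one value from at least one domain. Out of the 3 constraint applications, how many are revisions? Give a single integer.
Answer: 1

Derivation:
Constraint 1 (W < U) on D(W)={3,4,7,8} D(U)={3,4,5,9}: U {3,4,5,9}->{4,5,9} => REVISION
Constraint 2 (U != V) on D(U)={4,5,9} D(V)={3,4,5,6,7}: no change => not a revision
Constraint 3 (W != V) on D(W)={3,4,7,8} D(V)={3,4,5,6,7}: no change => not a revision
Total revisions = 1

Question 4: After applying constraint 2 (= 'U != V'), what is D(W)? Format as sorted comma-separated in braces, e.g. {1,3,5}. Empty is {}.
Answer: {3,4,7,8}

Derivation:
Constraint 1 (W < U) on D(W)={3,4,7,8} D(U)={3,4,5,9}: U {3,4,5,9}->{4,5,9}
Constraint 2 (U != V) on D(U)={4,5,9} D(V)={3,4,5,6,7}: no change
So after constraint 2: D(W) = {3,4,7,8}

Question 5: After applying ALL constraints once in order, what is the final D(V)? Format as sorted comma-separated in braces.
Answer: {3,4,5,6,7}

Derivation:
Constraint 1 (W < U) on D(W)={3,4,7,8} D(U)={3,4,5,9}: U {3,4,5,9}->{4,5,9}
Constraint 2 (U != V) on D(U)={4,5,9} D(V)={3,4,5,6,7}: no change
Constraint 3 (W != V) on D(W)={3,4,7,8} D(V)={3,4,5,6,7}: no change
So after all 3 constraints: D(V) = {3,4,5,6,7}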